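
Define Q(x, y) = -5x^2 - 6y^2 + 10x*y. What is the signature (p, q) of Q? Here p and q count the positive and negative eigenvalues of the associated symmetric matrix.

(0, 2)

The symmetric matrix is A = [[-5, 5], [5, -6]].
Congruent diagonalization of A (simultaneous row and column reduction) yields pivots -5, -1.
Counting signs: 2 negative.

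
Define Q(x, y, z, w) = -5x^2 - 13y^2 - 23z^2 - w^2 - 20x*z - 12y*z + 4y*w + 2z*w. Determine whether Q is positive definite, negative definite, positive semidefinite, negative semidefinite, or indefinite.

negative definite

The symmetric matrix of Q is A = [[-5, 0, -10, 0], [0, -13, -6, 2], [-10, -6, -23, 1], [0, 2, 1, -1]].
Leading principal minors: Δ_1 = -5, Δ_2 = 65, Δ_3 = -15, Δ_4 = 10.
The signs alternate starting with Δ_1 < 0, so by Sylvester's criterion Q is negative definite.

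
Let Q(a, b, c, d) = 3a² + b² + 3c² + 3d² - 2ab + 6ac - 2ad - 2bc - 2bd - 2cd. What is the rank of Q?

2

The associated matrix is A = [[3, -1, 3, -1], [-1, 1, -1, -1], [3, -1, 3, -1], [-1, -1, -1, 3]].
Row-reducing A symmetrically gives the diagonal entries 3, 2/3, 0, 0.
Counting signs: 2 positive, 2 zero.
The rank is the number of nonzero pivots: 2.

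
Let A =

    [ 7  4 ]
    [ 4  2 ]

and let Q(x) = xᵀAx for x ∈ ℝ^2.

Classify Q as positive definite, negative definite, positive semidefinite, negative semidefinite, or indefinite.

indefinite

For the 2×2 matrix [[7, 4], [4, 2]]: det = 7·2 − (4)² = -2, trace = 9.
det < 0 so the eigenvalues have opposite signs; the form is indefinite.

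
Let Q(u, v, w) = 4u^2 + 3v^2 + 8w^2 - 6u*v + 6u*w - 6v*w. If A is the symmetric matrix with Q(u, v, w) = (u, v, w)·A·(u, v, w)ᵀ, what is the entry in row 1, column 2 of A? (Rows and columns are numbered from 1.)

The coefficient of u·v in Q is -6. For a symmetric A this equals A[1,2] + A[2,1] = 2·A[1,2].
So A[1,2] = -6/2 = -3.

-3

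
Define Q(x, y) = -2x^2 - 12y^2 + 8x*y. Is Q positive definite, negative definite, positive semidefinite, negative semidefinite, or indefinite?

negative definite

Write A = [[-2, 4], [4, -12]].
Applying the same elementary operations to the rows and columns of A produces a congruent diagonal matrix with entries -2, -4.
Counting signs: 2 negative.
Hence Q is negative definite.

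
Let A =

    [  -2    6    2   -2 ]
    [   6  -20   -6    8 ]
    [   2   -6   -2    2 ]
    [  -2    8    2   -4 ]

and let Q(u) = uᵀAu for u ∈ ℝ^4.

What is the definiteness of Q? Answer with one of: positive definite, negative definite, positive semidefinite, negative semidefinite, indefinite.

Congruent diagonalization of A (simultaneous row and column reduction) yields pivots -2, -2, 0, 0.
So there are 2 negative, 2 zero pivots.
Hence Q is negative semidefinite.

negative semidefinite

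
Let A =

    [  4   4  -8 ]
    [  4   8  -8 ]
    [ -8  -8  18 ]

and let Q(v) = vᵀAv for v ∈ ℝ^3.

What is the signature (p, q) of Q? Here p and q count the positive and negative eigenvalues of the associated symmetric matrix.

Row-reducing A symmetrically gives the diagonal entries 4, 4, 2.
Counting signs: 3 positive.

(3, 0)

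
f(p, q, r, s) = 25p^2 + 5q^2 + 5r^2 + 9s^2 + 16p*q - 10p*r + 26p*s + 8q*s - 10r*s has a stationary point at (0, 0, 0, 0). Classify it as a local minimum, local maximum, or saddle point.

The Hessian at the origin is H = [[50, 16, -10, 26], [16, 10, 0, 8], [-10, 0, 10, -10], [26, 8, -10, 18]].
Row-reducing H symmetrically gives the diagonal entries 50, 122/25, 360/61, 8/9.
Counting signs: 4 positive.
H is positive definite, so the origin is a strict local minimum.

local minimum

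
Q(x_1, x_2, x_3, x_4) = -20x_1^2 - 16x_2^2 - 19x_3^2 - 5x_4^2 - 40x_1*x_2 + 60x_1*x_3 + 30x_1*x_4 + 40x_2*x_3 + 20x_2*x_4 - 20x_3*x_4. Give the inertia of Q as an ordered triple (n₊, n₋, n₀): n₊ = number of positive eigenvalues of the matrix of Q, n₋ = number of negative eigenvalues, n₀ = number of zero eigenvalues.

(2, 1, 1)

Write A = [[-20, -20, 30, 15], [-20, -16, 20, 10], [30, 20, -19, -10], [15, 10, -10, -5]].
Applying the same elementary operations to the rows and columns of A produces a congruent diagonal matrix with entries -20, 4, 1, 0.
So there are 2 positive, 1 negative, 1 zero pivots.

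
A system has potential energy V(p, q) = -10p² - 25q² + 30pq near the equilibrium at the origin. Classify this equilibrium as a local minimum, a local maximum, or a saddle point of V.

The Hessian at the origin is H = [[-20, 30], [30, -50]].
det H = -20·-50 − (30)² = 100 > 0 and H[1,1] = -20 < 0, so H is negative definite.
Therefore the origin is a local maximum.

local maximum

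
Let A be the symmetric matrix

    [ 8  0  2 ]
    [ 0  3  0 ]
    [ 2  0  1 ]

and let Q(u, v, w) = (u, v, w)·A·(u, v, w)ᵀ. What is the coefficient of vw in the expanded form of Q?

0

The coefficient of vw is A[2,3] + A[3,2] = 2·0 = 0.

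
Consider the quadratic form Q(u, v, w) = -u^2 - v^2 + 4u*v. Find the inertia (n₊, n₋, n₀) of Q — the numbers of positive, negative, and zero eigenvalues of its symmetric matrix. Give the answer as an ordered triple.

The symmetric matrix is A = [[-1, 2, 0], [2, -1, 0], [0, 0, 0]].
Applying the same elementary operations to the rows and columns of A produces a congruent diagonal matrix with entries -1, 3, 0.
Counting signs: 1 positive, 1 negative, 1 zero.

(1, 1, 1)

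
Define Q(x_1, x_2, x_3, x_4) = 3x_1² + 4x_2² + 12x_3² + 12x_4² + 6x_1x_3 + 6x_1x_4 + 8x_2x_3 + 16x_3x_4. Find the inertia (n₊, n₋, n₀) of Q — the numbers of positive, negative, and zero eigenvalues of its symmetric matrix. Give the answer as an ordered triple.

The symmetric matrix is A = [[3, 0, 3, 3], [0, 4, 4, 0], [3, 4, 12, 8], [3, 0, 8, 12]].
Applying the same elementary operations to the rows and columns of A produces a congruent diagonal matrix with entries 3, 4, 5, 4.
That gives 4 positive pivots.

(4, 0, 0)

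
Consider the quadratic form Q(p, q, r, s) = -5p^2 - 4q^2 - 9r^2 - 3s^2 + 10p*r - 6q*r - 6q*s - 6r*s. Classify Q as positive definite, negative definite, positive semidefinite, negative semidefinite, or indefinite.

The symmetric matrix of Q is A = [[-5, 0, 5, 0], [0, -4, -3, -3], [5, -3, -9, -3], [0, -3, -3, -3]].
Leading principal minors: Δ_1 = -5, Δ_2 = 20, Δ_3 = -35, Δ_4 = 15.
The signs alternate starting with Δ_1 < 0, so by Sylvester's criterion Q is negative definite.

negative definite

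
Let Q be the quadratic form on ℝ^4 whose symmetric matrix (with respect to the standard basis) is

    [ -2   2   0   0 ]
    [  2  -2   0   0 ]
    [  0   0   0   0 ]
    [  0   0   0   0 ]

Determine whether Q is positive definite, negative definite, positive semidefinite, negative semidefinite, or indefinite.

negative semidefinite

Row-reducing A symmetrically gives the diagonal entries -2, 0, 0, 0.
Counting signs: 1 negative, 3 zero.
Hence Q is negative semidefinite.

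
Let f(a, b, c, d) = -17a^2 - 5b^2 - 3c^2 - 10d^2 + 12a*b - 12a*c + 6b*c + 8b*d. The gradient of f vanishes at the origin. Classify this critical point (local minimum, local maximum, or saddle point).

local maximum

The Hessian at the origin is H = [[-34, 12, -12, 0], [12, -10, 6, 8], [-12, 6, -6, 0], [0, 8, 0, -20]].
An LDLᵀ factorisation of H has diagonal entries -34, -98/17, -60/49, -4.
So there are 4 negative pivots.
H is negative definite, so the origin is a strict local maximum.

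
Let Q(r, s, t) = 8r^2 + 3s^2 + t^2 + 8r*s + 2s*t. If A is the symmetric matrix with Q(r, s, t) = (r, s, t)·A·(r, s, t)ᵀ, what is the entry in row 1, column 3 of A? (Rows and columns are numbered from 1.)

0

The coefficient of r·t in Q is 0. For a symmetric A this equals A[1,3] + A[3,1] = 2·A[1,3].
So A[1,3] = 0/2 = 0.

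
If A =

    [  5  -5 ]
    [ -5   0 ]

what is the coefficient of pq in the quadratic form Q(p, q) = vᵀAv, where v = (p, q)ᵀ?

-10

The coefficient of pq is A[1,2] + A[2,1] = 2·(-5) = -10.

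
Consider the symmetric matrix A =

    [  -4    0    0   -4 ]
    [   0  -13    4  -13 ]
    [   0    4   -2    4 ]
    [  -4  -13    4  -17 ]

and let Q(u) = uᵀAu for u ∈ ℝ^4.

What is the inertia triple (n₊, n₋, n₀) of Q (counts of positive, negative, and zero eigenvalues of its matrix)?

Symmetric row and column elimination reduces A to a congruent diagonal form with pivots -4, -13, -10/13, 0.
That gives 3 negative, 1 zero pivots.

(0, 3, 1)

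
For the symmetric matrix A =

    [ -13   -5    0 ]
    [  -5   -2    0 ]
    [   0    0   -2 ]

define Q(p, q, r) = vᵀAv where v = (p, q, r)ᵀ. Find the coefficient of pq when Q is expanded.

-10

The coefficient of pq is A[1,2] + A[2,1] = 2·(-5) = -10.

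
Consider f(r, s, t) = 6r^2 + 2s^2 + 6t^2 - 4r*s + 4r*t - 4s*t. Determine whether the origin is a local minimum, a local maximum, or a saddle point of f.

The Hessian at the origin is H = [[12, -4, 4], [-4, 4, -4], [4, -4, 12]].
Symmetric row and column elimination reduces H to a congruent diagonal form with pivots 12, 8/3, 8.
So there are 3 positive pivots.
H is positive definite, so the origin is a strict local minimum.

local minimum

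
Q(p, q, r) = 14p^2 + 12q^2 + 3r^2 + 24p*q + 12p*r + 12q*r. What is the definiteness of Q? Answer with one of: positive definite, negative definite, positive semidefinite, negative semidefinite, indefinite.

positive semidefinite

The associated matrix is A = [[14, 12, 6], [12, 12, 6], [6, 6, 3]].
Symmetric row and column elimination reduces A to a congruent diagonal form with pivots 14, 12/7, 0.
So there are 2 positive, 1 zero pivots.
Hence Q is positive semidefinite.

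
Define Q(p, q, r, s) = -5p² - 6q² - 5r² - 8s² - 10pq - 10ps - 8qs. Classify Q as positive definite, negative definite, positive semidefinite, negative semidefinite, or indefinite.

negative definite

The symmetric matrix of Q is A = [[-5, -5, 0, -5], [-5, -6, 0, -4], [0, 0, -5, 0], [-5, -4, 0, -8]].
Leading principal minors: Δ_1 = -5, Δ_2 = 5, Δ_3 = -25, Δ_4 = 50.
The signs alternate starting with Δ_1 < 0, so by Sylvester's criterion Q is negative definite.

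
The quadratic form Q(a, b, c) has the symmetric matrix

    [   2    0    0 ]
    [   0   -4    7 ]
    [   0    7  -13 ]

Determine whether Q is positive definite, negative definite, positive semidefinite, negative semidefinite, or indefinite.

indefinite

Row-reducing A symmetrically gives the diagonal entries 2, -4, -3/4.
Counting signs: 1 positive, 2 negative.
Hence Q is indefinite.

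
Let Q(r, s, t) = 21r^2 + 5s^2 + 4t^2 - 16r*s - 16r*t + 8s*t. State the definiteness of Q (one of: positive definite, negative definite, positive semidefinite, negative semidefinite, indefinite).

The symmetric matrix of Q is A = [[21, -8, -8], [-8, 5, 4], [-8, 4, 4]].
Leading principal minors: Δ_1 = 21, Δ_2 = 41, Δ_3 = 20.
All leading principal minors are positive, so by Sylvester's criterion Q is positive definite.

positive definite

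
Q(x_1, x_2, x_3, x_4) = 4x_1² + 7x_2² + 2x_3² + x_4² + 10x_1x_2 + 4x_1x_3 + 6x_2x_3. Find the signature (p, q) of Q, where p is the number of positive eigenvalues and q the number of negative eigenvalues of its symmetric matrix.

The associated matrix is A = [[4, 5, 2, 0], [5, 7, 3, 0], [2, 3, 2, 0], [0, 0, 0, 1]].
Row-reducing A symmetrically gives the diagonal entries 4, 3/4, 2/3, 1.
That gives 4 positive pivots.

(4, 0)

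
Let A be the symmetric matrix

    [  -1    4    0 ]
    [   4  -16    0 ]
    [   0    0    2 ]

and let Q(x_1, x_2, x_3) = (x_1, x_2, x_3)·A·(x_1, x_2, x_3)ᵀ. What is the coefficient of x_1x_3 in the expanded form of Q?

The coefficient of x_1x_3 is A[1,3] + A[3,1] = 2·0 = 0.

0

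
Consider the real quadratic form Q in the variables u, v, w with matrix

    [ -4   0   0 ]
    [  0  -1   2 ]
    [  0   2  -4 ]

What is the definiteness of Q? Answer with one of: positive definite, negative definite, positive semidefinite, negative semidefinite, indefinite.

Row-reducing A symmetrically gives the diagonal entries -4, -1, 0.
So there are 2 negative, 1 zero pivots.
Hence Q is negative semidefinite.

negative semidefinite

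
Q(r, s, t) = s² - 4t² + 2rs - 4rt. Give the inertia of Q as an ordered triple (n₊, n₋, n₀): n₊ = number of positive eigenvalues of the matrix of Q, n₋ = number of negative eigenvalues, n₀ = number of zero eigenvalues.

The symmetric matrix is A = [[0, 1, -2], [1, 1, 0], [-2, 0, -4]].
By Sylvester's law of inertia any congruent diagonalization of A has 1 positive, 1 negative and 1 zero entries.

(1, 1, 1)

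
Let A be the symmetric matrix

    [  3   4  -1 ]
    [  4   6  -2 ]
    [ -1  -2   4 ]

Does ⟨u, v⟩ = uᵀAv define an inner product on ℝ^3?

Row-reducing A symmetrically gives the diagonal entries 3, 2/3, 3.
Counting signs: 3 positive.
Hence Q is positive definite.
⟨·,·⟩ is an inner product exactly when A is positive definite.

yes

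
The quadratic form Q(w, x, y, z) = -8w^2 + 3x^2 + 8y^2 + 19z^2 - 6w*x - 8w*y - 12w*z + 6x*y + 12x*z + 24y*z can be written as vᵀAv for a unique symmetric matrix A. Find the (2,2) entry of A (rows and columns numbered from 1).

3

The coefficient of x^2 in Q is 3, and that is exactly A[2,2].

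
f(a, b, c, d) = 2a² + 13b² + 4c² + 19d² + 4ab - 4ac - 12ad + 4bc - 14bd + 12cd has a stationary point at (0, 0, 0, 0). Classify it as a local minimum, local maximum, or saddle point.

The Hessian at the origin is H = [[4, 4, -4, -12], [4, 26, 4, -14], [-4, 4, 8, 12], [-12, -14, 12, 38]].
An LDLᵀ factorisation of H has diagonal entries 4, 22, 12/11, 4/3.
That gives 4 positive pivots.
H is positive definite, so the origin is a strict local minimum.

local minimum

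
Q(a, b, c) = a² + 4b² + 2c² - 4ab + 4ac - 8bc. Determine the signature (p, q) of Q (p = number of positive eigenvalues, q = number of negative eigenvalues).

The associated matrix is A = [[1, -2, 2], [-2, 4, -4], [2, -4, 2]].
Congruent diagonalization of A (simultaneous row and column reduction) yields pivots 1, 0, -2.
That gives 1 positive, 1 negative, 1 zero pivots.

(1, 1)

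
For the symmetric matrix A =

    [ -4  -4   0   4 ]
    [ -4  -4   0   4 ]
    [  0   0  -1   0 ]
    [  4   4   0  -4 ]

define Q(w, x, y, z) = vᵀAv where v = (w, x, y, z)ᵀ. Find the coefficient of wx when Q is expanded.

-8

The coefficient of wx is A[1,2] + A[2,1] = 2·(-4) = -8.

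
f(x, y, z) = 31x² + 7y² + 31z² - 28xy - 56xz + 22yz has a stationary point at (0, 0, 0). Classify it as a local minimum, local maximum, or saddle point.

local minimum

The Hessian at the origin is H = [[62, -28, -56], [-28, 14, 22], [-56, 22, 62]].
Row-reducing H symmetrically gives the diagonal entries 62, 42/31, 24/7.
So there are 3 positive pivots.
H is positive definite, so the origin is a strict local minimum.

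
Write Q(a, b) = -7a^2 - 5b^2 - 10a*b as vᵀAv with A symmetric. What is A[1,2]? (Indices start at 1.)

The coefficient of a·b in Q is -10. For a symmetric A this equals A[1,2] + A[2,1] = 2·A[1,2].
So A[1,2] = -10/2 = -5.

-5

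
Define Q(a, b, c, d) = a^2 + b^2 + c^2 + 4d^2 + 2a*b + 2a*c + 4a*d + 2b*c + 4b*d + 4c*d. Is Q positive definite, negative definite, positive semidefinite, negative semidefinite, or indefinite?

Write A = [[1, 1, 1, 2], [1, 1, 1, 2], [1, 1, 1, 2], [2, 2, 2, 4]].
Symmetric row and column elimination reduces A to a congruent diagonal form with pivots 1, 0, 0, 0.
So there are 1 positive, 3 zero pivots.
Hence Q is positive semidefinite.

positive semidefinite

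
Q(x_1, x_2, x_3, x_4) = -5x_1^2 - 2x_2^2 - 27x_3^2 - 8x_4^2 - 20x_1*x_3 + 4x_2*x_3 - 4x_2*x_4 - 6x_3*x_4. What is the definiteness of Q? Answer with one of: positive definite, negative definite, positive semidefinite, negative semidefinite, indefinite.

The symmetric matrix is A = [[-5, 0, -10, 0], [0, -2, 2, -2], [-10, 2, -27, -3], [0, -2, -3, -8]].
An LDLᵀ factorisation of A has diagonal entries -5, -2, -5, -1.
Counting signs: 4 negative.
Hence Q is negative definite.

negative definite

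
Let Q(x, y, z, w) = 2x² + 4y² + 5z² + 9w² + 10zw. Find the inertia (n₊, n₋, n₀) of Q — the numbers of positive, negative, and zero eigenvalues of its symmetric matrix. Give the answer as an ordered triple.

The associated matrix is A = [[2, 0, 0, 0], [0, 4, 0, 0], [0, 0, 5, 5], [0, 0, 5, 9]].
Applying the same elementary operations to the rows and columns of A produces a congruent diagonal matrix with entries 2, 4, 5, 4.
Counting signs: 4 positive.

(4, 0, 0)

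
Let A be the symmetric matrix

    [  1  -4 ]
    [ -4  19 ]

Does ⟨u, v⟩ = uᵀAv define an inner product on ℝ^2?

yes

Leading principal minors: Δ_1 = 1, Δ_2 = 3.
All leading principal minors are positive, so by Sylvester's criterion Q is positive definite.
⟨·,·⟩ is an inner product exactly when A is positive definite.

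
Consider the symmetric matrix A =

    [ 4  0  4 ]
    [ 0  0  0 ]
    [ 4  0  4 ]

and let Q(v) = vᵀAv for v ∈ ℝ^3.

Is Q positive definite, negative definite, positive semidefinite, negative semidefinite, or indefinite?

positive semidefinite

Applying the same elementary operations to the rows and columns of A produces a congruent diagonal matrix with entries 4, 0, 0.
Counting signs: 1 positive, 2 zero.
Hence Q is positive semidefinite.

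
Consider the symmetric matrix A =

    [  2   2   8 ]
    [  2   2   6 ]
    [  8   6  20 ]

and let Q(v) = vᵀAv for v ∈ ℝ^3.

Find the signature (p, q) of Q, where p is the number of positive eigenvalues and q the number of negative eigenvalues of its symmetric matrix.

(2, 1)

By Sylvester's law of inertia any congruent diagonalization of A has 2 positive, 1 negative and 0 zero entries.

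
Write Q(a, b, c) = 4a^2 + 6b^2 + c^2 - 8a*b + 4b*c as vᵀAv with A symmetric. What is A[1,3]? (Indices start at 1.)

The coefficient of a·c in Q is 0. For a symmetric A this equals A[1,3] + A[3,1] = 2·A[1,3].
So A[1,3] = 0/2 = 0.

0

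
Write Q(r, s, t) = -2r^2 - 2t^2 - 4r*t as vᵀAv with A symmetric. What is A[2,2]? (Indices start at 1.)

0

The coefficient of s^2 in Q is 0, and that is exactly A[2,2].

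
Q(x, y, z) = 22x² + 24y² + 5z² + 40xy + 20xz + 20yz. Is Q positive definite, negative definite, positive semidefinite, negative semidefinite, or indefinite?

positive definite

The symmetric matrix of Q is A = [[22, 20, 10], [20, 24, 10], [10, 10, 5]].
Leading principal minors: Δ_1 = 22, Δ_2 = 128, Δ_3 = 40.
All leading principal minors are positive, so by Sylvester's criterion Q is positive definite.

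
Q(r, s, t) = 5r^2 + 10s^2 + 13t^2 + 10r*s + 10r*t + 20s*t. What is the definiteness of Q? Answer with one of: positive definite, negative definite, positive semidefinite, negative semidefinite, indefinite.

The associated matrix is A = [[5, 5, 5], [5, 10, 10], [5, 10, 13]].
Symmetric row and column elimination reduces A to a congruent diagonal form with pivots 5, 5, 3.
Counting signs: 3 positive.
Hence Q is positive definite.

positive definite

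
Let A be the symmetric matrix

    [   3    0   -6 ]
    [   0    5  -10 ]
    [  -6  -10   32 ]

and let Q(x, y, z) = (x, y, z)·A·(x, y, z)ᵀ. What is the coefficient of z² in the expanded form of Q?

32

The coefficient of z² is the diagonal entry A[3,3] = 32.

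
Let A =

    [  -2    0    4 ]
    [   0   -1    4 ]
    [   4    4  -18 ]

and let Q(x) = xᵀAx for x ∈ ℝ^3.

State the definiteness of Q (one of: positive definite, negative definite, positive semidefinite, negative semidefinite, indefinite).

Symmetric row and column elimination reduces A to a congruent diagonal form with pivots -2, -1, 6.
Counting signs: 1 positive, 2 negative.
Hence Q is indefinite.

indefinite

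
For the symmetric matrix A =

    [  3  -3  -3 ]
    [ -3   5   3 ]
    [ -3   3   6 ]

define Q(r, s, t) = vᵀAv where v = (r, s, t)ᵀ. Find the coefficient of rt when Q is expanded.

-6

The coefficient of rt is A[1,3] + A[3,1] = 2·(-3) = -6.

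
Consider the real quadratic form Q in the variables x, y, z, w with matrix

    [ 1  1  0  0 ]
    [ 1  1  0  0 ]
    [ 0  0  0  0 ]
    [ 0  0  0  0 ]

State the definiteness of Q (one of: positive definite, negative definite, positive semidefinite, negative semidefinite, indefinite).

Congruent diagonalization of A (simultaneous row and column reduction) yields pivots 1, 0, 0, 0.
Counting signs: 1 positive, 3 zero.
Hence Q is positive semidefinite.

positive semidefinite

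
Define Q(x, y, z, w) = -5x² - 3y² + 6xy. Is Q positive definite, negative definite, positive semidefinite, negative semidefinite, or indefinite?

negative semidefinite

Write A = [[-5, 3, 0, 0], [3, -3, 0, 0], [0, 0, 0, 0], [0, 0, 0, 0]].
Symmetric row and column elimination reduces A to a congruent diagonal form with pivots -5, -6/5, 0, 0.
Counting signs: 2 negative, 2 zero.
Hence Q is negative semidefinite.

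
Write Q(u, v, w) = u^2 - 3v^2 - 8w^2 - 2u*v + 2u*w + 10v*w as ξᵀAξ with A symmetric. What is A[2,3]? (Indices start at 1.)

The coefficient of v·w in Q is 10. For a symmetric A this equals A[2,3] + A[3,2] = 2·A[2,3].
So A[2,3] = 10/2 = 5.

5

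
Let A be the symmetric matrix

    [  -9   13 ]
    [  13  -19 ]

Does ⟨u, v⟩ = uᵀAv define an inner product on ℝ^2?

Leading principal minors: Δ_1 = -9, Δ_2 = 2.
The signs alternate starting with Δ_1 < 0, so by Sylvester's criterion Q is negative definite.
⟨·,·⟩ is an inner product exactly when A is positive definite.

no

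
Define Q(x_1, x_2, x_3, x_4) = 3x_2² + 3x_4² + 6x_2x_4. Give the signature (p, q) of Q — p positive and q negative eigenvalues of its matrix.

(1, 0)

The associated matrix is A = [[0, 0, 0, 0], [0, 3, 0, 3], [0, 0, 0, 0], [0, 3, 0, 3]].
Congruent diagonalization of A (simultaneous row and column reduction) yields pivots 0, 3, 0, 0.
So there are 1 positive, 3 zero pivots.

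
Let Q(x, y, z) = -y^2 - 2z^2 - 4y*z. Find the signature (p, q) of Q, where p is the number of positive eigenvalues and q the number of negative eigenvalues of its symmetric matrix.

The associated matrix is A = [[0, 0, 0], [0, -1, -2], [0, -2, -2]].
Row-reducing A symmetrically gives the diagonal entries 0, -1, 2.
That gives 1 positive, 1 negative, 1 zero pivots.

(1, 1)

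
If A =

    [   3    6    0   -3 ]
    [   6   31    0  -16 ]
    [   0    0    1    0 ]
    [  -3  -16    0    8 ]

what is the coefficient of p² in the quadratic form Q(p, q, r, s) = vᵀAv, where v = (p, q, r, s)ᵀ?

3

The coefficient of p² is the diagonal entry A[1,1] = 3.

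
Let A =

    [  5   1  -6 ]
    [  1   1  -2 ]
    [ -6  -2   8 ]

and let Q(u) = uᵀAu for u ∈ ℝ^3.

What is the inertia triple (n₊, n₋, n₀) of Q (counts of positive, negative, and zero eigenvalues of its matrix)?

Symmetric row and column elimination reduces A to a congruent diagonal form with pivots 5, 4/5, 0.
Counting signs: 2 positive, 1 zero.

(2, 0, 1)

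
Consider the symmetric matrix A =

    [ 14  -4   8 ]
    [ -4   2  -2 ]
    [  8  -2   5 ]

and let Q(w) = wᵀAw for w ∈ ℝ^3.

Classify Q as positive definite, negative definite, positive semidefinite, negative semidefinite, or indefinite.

positive definite

Congruent diagonalization of A (simultaneous row and column reduction) yields pivots 14, 6/7, 1/3.
Counting signs: 3 positive.
Hence Q is positive definite.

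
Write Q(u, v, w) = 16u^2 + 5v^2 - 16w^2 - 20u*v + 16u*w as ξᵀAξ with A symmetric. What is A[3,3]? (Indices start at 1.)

The coefficient of w^2 in Q is -16, and that is exactly A[3,3].

-16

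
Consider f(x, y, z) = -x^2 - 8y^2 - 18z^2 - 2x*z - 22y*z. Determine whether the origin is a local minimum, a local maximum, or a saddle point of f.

The Hessian at the origin is H = [[-2, 0, -2], [0, -16, -22], [-2, -22, -36]].
An LDLᵀ factorisation of H has diagonal entries -2, -16, -15/4.
That gives 3 negative pivots.
H is negative definite, so the origin is a strict local maximum.

local maximum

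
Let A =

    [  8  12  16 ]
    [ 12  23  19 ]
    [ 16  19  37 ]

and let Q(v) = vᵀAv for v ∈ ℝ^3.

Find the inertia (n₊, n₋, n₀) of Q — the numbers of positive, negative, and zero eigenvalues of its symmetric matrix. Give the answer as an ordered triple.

(2, 0, 1)

Row-reducing A symmetrically gives the diagonal entries 8, 5, 0.
That gives 2 positive, 1 zero pivots.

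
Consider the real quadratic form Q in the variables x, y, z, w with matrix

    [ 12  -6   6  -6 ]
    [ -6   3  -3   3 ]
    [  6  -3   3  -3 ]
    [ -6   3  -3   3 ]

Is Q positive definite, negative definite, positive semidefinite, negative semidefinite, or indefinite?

positive semidefinite

Row-reducing A symmetrically gives the diagonal entries 12, 0, 0, 0.
Counting signs: 1 positive, 3 zero.
Hence Q is positive semidefinite.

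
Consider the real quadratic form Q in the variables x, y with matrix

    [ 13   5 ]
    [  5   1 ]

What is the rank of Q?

Applying the same elementary operations to the rows and columns of A produces a congruent diagonal matrix with entries 13, -12/13.
So there are 1 positive, 1 negative pivots.
The rank is the number of nonzero pivots: 2.

2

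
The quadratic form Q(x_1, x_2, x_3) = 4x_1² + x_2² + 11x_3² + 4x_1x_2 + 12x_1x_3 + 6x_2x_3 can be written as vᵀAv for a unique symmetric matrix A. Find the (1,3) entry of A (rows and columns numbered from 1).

The coefficient of x_1·x_3 in Q is 12. For a symmetric A this equals A[1,3] + A[3,1] = 2·A[1,3].
So A[1,3] = 12/2 = 6.

6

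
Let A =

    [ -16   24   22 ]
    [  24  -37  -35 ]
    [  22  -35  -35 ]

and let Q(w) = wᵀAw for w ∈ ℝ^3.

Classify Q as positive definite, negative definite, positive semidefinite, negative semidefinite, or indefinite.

negative definite

Leading principal minors: Δ_1 = -16, Δ_2 = 16, Δ_3 = -12.
The signs alternate starting with Δ_1 < 0, so by Sylvester's criterion Q is negative definite.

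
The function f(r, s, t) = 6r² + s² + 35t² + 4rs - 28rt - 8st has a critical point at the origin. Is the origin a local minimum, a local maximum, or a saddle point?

The Hessian at the origin is H = [[12, 4, -28], [4, 2, -8], [-28, -8, 70]].
Congruent diagonalization of H (simultaneous row and column reduction) yields pivots 12, 2/3, 2.
So there are 3 positive pivots.
H is positive definite, so the origin is a strict local minimum.

local minimum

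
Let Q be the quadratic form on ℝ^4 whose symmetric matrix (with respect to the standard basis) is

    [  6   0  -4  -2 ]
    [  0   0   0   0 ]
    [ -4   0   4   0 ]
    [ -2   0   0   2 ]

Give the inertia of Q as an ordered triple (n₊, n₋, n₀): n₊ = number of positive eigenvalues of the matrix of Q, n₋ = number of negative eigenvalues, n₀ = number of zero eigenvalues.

(2, 0, 2)

Congruent diagonalization of A (simultaneous row and column reduction) yields pivots 6, 0, 4/3, 0.
That gives 2 positive, 2 zero pivots.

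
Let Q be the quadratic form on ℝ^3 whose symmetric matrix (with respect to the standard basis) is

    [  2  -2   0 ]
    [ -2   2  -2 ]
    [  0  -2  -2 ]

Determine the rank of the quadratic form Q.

Row reduction of A gives 3 nonzero rows, so rank A = 3.

3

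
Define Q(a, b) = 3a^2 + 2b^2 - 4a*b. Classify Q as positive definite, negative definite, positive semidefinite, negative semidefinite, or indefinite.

positive definite

The symmetric matrix of Q is [[3, -2], [-2, 2]].
For the 2×2 matrix [[3, -2], [-2, 2]]: det = 3·2 − (-2)² = 2, trace = 5.
det > 0 so both eigenvalues share the sign of the trace; trace = 5 > 0 ⇒ both positive.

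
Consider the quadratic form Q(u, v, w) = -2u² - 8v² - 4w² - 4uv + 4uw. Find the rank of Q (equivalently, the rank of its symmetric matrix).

3

The symmetric matrix is A = [[-2, -2, 2], [-2, -8, 0], [2, 0, -4]].
Symmetric row and column elimination reduces A to a congruent diagonal form with pivots -2, -6, -4/3.
That gives 3 negative pivots.
The rank is the number of nonzero pivots: 3.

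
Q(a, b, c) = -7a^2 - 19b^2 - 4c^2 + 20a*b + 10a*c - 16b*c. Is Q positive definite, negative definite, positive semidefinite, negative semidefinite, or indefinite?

negative definite

The symmetric matrix of Q is A = [[-7, 10, 5], [10, -19, -8], [5, -8, -4]].
Leading principal minors: Δ_1 = -7, Δ_2 = 33, Δ_3 = -9.
The signs alternate starting with Δ_1 < 0, so by Sylvester's criterion Q is negative definite.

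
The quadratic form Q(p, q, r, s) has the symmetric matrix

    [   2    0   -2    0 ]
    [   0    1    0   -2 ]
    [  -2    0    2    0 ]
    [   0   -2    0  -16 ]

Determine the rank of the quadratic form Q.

Symmetric row and column elimination reduces A to a congruent diagonal form with pivots 2, 1, 0, -20.
That gives 2 positive, 1 negative, 1 zero pivots.
The rank is the number of nonzero pivots: 3.

3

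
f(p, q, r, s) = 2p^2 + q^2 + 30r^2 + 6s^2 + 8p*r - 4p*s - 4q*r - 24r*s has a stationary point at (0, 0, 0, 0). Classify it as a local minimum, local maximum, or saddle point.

local minimum

The Hessian at the origin is H = [[4, 0, 8, -4], [0, 2, -4, 0], [8, -4, 60, -24], [-4, 0, -24, 12]].
Congruent diagonalization of H (simultaneous row and column reduction) yields pivots 4, 2, 36, 8/9.
That gives 4 positive pivots.
H is positive definite, so the origin is a strict local minimum.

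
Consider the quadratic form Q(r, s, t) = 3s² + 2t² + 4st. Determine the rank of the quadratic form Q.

Write A = [[0, 0, 0], [0, 3, 2], [0, 2, 2]].
Congruent diagonalization of A (simultaneous row and column reduction) yields pivots 0, 3, 2/3.
So there are 2 positive, 1 zero pivots.
The rank is the number of nonzero pivots: 2.

2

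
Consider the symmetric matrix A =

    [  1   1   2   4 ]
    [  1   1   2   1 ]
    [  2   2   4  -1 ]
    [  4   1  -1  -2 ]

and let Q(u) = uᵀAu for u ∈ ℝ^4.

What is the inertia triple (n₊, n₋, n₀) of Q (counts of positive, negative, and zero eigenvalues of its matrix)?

By Sylvester's law of inertia any congruent diagonalization of A has 2 positive, 1 negative and 1 zero entries.

(2, 1, 1)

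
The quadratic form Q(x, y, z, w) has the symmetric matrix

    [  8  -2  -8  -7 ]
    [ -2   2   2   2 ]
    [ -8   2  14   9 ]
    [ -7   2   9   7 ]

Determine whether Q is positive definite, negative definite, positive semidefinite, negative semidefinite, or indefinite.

positive definite

Leading principal minors: Δ_1 = 8, Δ_2 = 12, Δ_3 = 72, Δ_4 = 12.
All leading principal minors are positive, so by Sylvester's criterion Q is positive definite.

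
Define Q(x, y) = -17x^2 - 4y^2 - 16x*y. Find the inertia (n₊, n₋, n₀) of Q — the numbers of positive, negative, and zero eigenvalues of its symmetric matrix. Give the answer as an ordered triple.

Write A = [[-17, -8], [-8, -4]].
Congruent diagonalization of A (simultaneous row and column reduction) yields pivots -17, -4/17.
Counting signs: 2 negative.

(0, 2, 0)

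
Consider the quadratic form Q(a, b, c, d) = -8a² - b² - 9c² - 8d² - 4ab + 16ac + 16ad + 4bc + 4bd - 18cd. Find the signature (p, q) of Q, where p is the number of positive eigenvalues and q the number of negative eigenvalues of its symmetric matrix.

Write A = [[-8, -2, 8, 8], [-2, -1, 2, 2], [8, 2, -9, -9], [8, 2, -9, -8]].
Row-reducing A symmetrically gives the diagonal entries -8, -1/2, -1, 1.
Counting signs: 1 positive, 3 negative.

(1, 3)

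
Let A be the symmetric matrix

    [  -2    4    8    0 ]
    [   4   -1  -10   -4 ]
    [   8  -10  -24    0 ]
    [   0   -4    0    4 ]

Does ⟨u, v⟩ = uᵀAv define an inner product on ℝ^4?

no

Symmetric row and column elimination reduces A to a congruent diagonal form with pivots -2, 7, 20/7, -12/5.
So there are 2 positive, 2 negative pivots.
Hence Q is indefinite.
⟨·,·⟩ is an inner product exactly when A is positive definite.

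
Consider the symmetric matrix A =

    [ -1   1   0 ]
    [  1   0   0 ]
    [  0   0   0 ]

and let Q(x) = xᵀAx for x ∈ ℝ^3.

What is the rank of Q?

2

Row-reducing A symmetrically gives the diagonal entries -1, 1, 0.
So there are 1 positive, 1 negative, 1 zero pivots.
The rank is the number of nonzero pivots: 2.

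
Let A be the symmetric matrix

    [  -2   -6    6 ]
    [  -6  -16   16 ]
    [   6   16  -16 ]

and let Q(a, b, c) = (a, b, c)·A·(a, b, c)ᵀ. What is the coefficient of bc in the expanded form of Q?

32

The coefficient of bc is A[2,3] + A[3,2] = 2·16 = 32.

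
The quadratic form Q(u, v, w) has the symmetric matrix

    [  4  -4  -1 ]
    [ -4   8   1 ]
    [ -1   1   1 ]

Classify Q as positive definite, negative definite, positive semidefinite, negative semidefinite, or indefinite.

positive definite

Leading principal minors: Δ_1 = 4, Δ_2 = 16, Δ_3 = 12.
All leading principal minors are positive, so by Sylvester's criterion Q is positive definite.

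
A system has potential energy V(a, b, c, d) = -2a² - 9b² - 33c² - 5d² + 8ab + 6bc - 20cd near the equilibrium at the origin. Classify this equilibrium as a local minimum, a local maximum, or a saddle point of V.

local maximum

The Hessian at the origin is H = [[-4, 8, 0, 0], [8, -18, 6, 0], [0, 6, -66, -20], [0, 0, -20, -10]].
Applying the same elementary operations to the rows and columns of H produces a congruent diagonal matrix with entries -4, -2, -48, -5/3.
That gives 4 negative pivots.
H is negative definite, so the origin is a strict local maximum.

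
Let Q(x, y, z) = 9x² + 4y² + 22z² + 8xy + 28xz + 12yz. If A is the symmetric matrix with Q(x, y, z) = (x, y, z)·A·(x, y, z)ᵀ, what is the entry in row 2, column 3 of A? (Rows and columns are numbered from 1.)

6

The coefficient of y·z in Q is 12. For a symmetric A this equals A[2,3] + A[3,2] = 2·A[2,3].
So A[2,3] = 12/2 = 6.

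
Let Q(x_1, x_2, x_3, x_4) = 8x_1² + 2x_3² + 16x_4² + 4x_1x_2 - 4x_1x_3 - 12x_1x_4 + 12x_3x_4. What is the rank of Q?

The symmetric matrix is A = [[8, 2, -2, -6], [2, 0, 0, 0], [-2, 0, 2, 6], [-6, 0, 6, 16]].
Congruent diagonalization of A (simultaneous row and column reduction) yields pivots 8, -1/2, 2, -2.
That gives 2 positive, 2 negative pivots.
The rank is the number of nonzero pivots: 4.

4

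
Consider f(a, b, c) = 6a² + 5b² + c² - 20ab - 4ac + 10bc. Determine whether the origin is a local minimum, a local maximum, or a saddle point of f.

saddle point

The Hessian at the origin is H = [[12, -20, -4], [-20, 10, 10], [-4, 10, 2]].
An LDLᵀ factorisation of H has diagonal entries 12, -70/3, 8/7.
That gives 2 positive, 1 negative pivots.
H is indefinite, so the origin is a saddle point.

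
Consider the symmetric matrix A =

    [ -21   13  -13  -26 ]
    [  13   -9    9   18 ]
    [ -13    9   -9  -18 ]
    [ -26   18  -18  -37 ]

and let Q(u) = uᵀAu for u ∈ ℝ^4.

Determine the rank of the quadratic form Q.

3

Symmetric row and column elimination reduces A to a congruent diagonal form with pivots -21, -20/21, 0, -1.
That gives 3 negative, 1 zero pivots.
The rank is the number of nonzero pivots: 3.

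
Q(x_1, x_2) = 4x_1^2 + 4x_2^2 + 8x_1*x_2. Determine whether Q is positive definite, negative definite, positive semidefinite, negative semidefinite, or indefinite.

The symmetric matrix is A = [[4, 4], [4, 4]].
Symmetric row and column elimination reduces A to a congruent diagonal form with pivots 4, 0.
So there are 1 positive, 1 zero pivots.
Hence Q is positive semidefinite.

positive semidefinite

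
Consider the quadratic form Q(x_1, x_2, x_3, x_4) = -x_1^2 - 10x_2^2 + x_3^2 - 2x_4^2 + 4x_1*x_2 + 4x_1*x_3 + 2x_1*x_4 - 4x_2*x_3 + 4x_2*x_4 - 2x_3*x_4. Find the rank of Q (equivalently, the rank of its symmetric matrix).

The symmetric matrix is A = [[-1, 2, 2, 1], [2, -10, -2, 2], [2, -2, 1, -1], [1, 2, -1, -2]].
An LDLᵀ factorisation of A has diagonal entries -1, -6, 17/3, 12/17.
That gives 2 positive, 2 negative pivots.
The rank is the number of nonzero pivots: 4.

4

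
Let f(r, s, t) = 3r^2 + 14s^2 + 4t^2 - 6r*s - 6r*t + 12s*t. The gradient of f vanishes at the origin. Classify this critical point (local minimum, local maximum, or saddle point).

The Hessian at the origin is H = [[6, -6, -6], [-6, 28, 12], [-6, 12, 8]].
An LDLᵀ factorisation of H has diagonal entries 6, 22, 4/11.
So there are 3 positive pivots.
H is positive definite, so the origin is a strict local minimum.

local minimum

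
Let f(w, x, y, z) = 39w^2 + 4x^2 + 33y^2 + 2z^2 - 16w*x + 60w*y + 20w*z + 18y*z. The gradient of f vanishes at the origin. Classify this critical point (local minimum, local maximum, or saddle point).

saddle point

The Hessian at the origin is H = [[78, -16, 60, 20], [-16, 8, 0, 0], [60, 0, 66, 18], [20, 0, 18, 4]].
Row-reducing H symmetrically gives the diagonal entries 78, 184/39, -282/23, 30/47.
That gives 3 positive, 1 negative pivots.
H is indefinite, so the origin is a saddle point.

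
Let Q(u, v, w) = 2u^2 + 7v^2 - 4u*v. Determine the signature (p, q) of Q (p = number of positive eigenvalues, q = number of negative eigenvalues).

(2, 0)

The associated matrix is A = [[2, -2, 0], [-2, 7, 0], [0, 0, 0]].
Symmetric row and column elimination reduces A to a congruent diagonal form with pivots 2, 5, 0.
So there are 2 positive, 1 zero pivots.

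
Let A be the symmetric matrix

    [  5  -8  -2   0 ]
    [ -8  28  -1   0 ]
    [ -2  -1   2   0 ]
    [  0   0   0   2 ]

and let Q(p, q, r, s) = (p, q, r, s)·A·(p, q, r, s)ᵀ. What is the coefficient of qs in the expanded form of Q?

The coefficient of qs is A[2,4] + A[4,2] = 2·0 = 0.

0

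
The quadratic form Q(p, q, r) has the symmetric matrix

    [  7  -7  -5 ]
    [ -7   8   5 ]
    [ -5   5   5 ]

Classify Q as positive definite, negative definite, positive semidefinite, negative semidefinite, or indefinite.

positive definite

Leading principal minors: Δ_1 = 7, Δ_2 = 7, Δ_3 = 10.
All leading principal minors are positive, so by Sylvester's criterion Q is positive definite.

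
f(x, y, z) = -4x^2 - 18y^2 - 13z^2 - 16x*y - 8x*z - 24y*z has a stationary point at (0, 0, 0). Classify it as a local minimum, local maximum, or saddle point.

local maximum

The Hessian at the origin is H = [[-8, -16, -8], [-16, -36, -24], [-8, -24, -26]].
Congruent diagonalization of H (simultaneous row and column reduction) yields pivots -8, -4, -2.
Counting signs: 3 negative.
H is negative definite, so the origin is a strict local maximum.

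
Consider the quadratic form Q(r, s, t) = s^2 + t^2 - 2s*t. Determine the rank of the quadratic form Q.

Write A = [[0, 0, 0], [0, 1, -1], [0, -1, 1]].
Applying the same elementary operations to the rows and columns of A produces a congruent diagonal matrix with entries 0, 1, 0.
So there are 1 positive, 2 zero pivots.
The rank is the number of nonzero pivots: 1.

1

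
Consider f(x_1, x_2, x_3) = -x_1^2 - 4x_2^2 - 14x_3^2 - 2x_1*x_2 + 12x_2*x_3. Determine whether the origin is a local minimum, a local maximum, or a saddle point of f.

local maximum

The Hessian at the origin is H = [[-2, -2, 0], [-2, -8, 12], [0, 12, -28]].
Row-reducing H symmetrically gives the diagonal entries -2, -6, -4.
So there are 3 negative pivots.
H is negative definite, so the origin is a strict local maximum.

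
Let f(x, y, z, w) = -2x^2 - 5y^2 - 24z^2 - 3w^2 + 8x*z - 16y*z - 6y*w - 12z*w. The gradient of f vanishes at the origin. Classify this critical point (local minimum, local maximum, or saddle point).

The Hessian at the origin is H = [[-4, 0, 8, 0], [0, -10, -16, -6], [8, -16, -48, -12], [0, -6, -12, -6]].
An LDLᵀ factorisation of H has diagonal entries -4, -10, -32/5, -3/2.
So there are 4 negative pivots.
H is negative definite, so the origin is a strict local maximum.

local maximum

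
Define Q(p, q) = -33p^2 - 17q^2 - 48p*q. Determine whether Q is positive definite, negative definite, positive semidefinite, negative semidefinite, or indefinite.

The symmetric matrix of Q is [[-33, -24], [-24, -17]].
For the 2×2 matrix [[-33, -24], [-24, -17]]: det = -33·-17 − (-24)² = -15, trace = -50.
det < 0 so the eigenvalues have opposite signs; the form is indefinite.

indefinite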